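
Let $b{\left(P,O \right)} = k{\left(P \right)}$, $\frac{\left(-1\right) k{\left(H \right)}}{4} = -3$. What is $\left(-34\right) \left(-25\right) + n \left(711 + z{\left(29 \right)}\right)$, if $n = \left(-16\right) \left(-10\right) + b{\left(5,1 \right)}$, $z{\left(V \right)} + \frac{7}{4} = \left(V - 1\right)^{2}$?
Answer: $257689$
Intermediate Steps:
$k{\left(H \right)} = 12$ ($k{\left(H \right)} = \left(-4\right) \left(-3\right) = 12$)
$b{\left(P,O \right)} = 12$
$z{\left(V \right)} = - \frac{7}{4} + \left(-1 + V\right)^{2}$ ($z{\left(V \right)} = - \frac{7}{4} + \left(V - 1\right)^{2} = - \frac{7}{4} + \left(-1 + V\right)^{2}$)
$n = 172$ ($n = \left(-16\right) \left(-10\right) + 12 = 160 + 12 = 172$)
$\left(-34\right) \left(-25\right) + n \left(711 + z{\left(29 \right)}\right) = \left(-34\right) \left(-25\right) + 172 \left(711 - \left(\frac{7}{4} - \left(-1 + 29\right)^{2}\right)\right) = 850 + 172 \left(711 - \left(\frac{7}{4} - 28^{2}\right)\right) = 850 + 172 \left(711 + \left(- \frac{7}{4} + 784\right)\right) = 850 + 172 \left(711 + \frac{3129}{4}\right) = 850 + 172 \cdot \frac{5973}{4} = 850 + 256839 = 257689$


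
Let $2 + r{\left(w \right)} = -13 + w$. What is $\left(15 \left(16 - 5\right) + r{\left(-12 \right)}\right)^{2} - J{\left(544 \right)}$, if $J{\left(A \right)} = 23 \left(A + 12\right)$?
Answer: $6256$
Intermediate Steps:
$J{\left(A \right)} = 276 + 23 A$ ($J{\left(A \right)} = 23 \left(12 + A\right) = 276 + 23 A$)
$r{\left(w \right)} = -15 + w$ ($r{\left(w \right)} = -2 + \left(-13 + w\right) = -15 + w$)
$\left(15 \left(16 - 5\right) + r{\left(-12 \right)}\right)^{2} - J{\left(544 \right)} = \left(15 \left(16 - 5\right) - 27\right)^{2} - \left(276 + 23 \cdot 544\right) = \left(15 \cdot 11 - 27\right)^{2} - \left(276 + 12512\right) = \left(165 - 27\right)^{2} - 12788 = 138^{2} - 12788 = 19044 - 12788 = 6256$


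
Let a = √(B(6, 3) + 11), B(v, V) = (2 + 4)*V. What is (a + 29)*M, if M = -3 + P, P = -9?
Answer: -348 - 12*√29 ≈ -412.62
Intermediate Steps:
B(v, V) = 6*V
M = -12 (M = -3 - 9 = -12)
a = √29 (a = √(6*3 + 11) = √(18 + 11) = √29 ≈ 5.3852)
(a + 29)*M = (√29 + 29)*(-12) = (29 + √29)*(-12) = -348 - 12*√29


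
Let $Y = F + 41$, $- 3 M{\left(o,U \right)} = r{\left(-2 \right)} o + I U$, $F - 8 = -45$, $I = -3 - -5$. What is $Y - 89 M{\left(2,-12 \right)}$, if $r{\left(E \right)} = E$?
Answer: $- \frac{2480}{3} \approx -826.67$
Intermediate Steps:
$I = 2$ ($I = -3 + 5 = 2$)
$F = -37$ ($F = 8 - 45 = -37$)
$M{\left(o,U \right)} = - \frac{2 U}{3} + \frac{2 o}{3}$ ($M{\left(o,U \right)} = - \frac{- 2 o + 2 U}{3} = - \frac{2 U}{3} + \frac{2 o}{3}$)
$Y = 4$ ($Y = -37 + 41 = 4$)
$Y - 89 M{\left(2,-12 \right)} = 4 - 89 \left(\left(- \frac{2}{3}\right) \left(-12\right) + \frac{2}{3} \cdot 2\right) = 4 - 89 \left(8 + \frac{4}{3}\right) = 4 - \frac{2492}{3} = - \frac{2480}{3}$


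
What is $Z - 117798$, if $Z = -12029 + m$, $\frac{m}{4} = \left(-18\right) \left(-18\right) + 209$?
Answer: $-127695$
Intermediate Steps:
$m = 2132$ ($m = 4 \left(\left(-18\right) \left(-18\right) + 209\right) = 4 \left(324 + 209\right) = 4 \cdot 533 = 2132$)
$Z = -9897$ ($Z = -12029 + 2132 = -9897$)
$Z - 117798 = -9897 - 117798 = -127695$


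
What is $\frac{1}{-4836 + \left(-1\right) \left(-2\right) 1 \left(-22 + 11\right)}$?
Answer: $- \frac{1}{4858} \approx -0.00020585$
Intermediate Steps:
$\frac{1}{-4836 + \left(-1\right) \left(-2\right) 1 \left(-22 + 11\right)} = \frac{1}{-4836 + 2 \cdot 1 \left(-11\right)} = \frac{1}{-4836 + 2 \left(-11\right)} = \frac{1}{-4836 - 22} = \frac{1}{-4858} = - \frac{1}{4858}$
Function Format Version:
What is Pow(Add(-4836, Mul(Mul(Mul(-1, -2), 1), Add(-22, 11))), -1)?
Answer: Rational(-1, 4858) ≈ -0.00020585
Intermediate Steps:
Pow(Add(-4836, Mul(Mul(Mul(-1, -2), 1), Add(-22, 11))), -1) = Pow(Add(-4836, Mul(Mul(2, 1), -11)), -1) = Pow(Add(-4836, Mul(2, -11)), -1) = Pow(Add(-4836, -22), -1) = Pow(-4858, -1) = Rational(-1, 4858)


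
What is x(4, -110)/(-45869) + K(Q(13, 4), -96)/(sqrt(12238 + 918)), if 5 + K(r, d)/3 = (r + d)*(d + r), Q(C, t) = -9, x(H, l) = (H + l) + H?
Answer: 102/45869 + 16530*sqrt(3289)/3289 ≈ 288.23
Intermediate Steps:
x(H, l) = l + 2*H
K(r, d) = -15 + 3*(d + r)**2 (K(r, d) = -15 + 3*((r + d)*(d + r)) = -15 + 3*((d + r)*(d + r)) = -15 + 3*(d + r)**2)
x(4, -110)/(-45869) + K(Q(13, 4), -96)/(sqrt(12238 + 918)) = (-110 + 2*4)/(-45869) + (-15 + 3*(-96 - 9)**2)/(sqrt(12238 + 918)) = (-110 + 8)*(-1/45869) + (-15 + 3*(-105)**2)/(sqrt(13156)) = -102*(-1/45869) + (-15 + 3*11025)/((2*sqrt(3289))) = 102/45869 + (-15 + 33075)*(sqrt(3289)/6578) = 102/45869 + 33060*(sqrt(3289)/6578) = 102/45869 + 16530*sqrt(3289)/3289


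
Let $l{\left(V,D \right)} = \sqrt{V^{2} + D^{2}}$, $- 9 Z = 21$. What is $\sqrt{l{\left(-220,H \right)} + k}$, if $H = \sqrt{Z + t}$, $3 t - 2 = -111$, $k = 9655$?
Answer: $\frac{\sqrt{86895 + 6 \sqrt{108813}}}{3} \approx 99.373$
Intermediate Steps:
$Z = - \frac{7}{3}$ ($Z = \left(- \frac{1}{9}\right) 21 = - \frac{7}{3} \approx -2.3333$)
$t = - \frac{109}{3}$ ($t = \frac{2}{3} + \frac{1}{3} \left(-111\right) = \frac{2}{3} - 37 = - \frac{109}{3} \approx -36.333$)
$H = \frac{2 i \sqrt{87}}{3}$ ($H = \sqrt{- \frac{7}{3} - \frac{109}{3}} = \sqrt{- \frac{116}{3}} = \frac{2 i \sqrt{87}}{3} \approx 6.2183 i$)
$l{\left(V,D \right)} = \sqrt{D^{2} + V^{2}}$
$\sqrt{l{\left(-220,H \right)} + k} = \sqrt{\sqrt{\left(\frac{2 i \sqrt{87}}{3}\right)^{2} + \left(-220\right)^{2}} + 9655} = \sqrt{\sqrt{- \frac{116}{3} + 48400} + 9655} = \sqrt{\sqrt{\frac{145084}{3}} + 9655} = \sqrt{\frac{2 \sqrt{108813}}{3} + 9655} = \sqrt{9655 + \frac{2 \sqrt{108813}}{3}}$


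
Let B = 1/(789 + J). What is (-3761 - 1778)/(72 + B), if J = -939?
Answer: -830850/10799 ≈ -76.938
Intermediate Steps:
B = -1/150 (B = 1/(789 - 939) = 1/(-150) = -1/150 ≈ -0.0066667)
(-3761 - 1778)/(72 + B) = (-3761 - 1778)/(72 - 1/150) = -5539/10799/150 = -5539*150/10799 = -830850/10799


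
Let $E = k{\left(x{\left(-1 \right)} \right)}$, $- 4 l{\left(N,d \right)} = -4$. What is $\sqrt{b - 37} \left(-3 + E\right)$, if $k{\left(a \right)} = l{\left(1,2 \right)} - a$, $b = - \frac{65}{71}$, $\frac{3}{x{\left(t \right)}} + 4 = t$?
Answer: $- \frac{14 i \sqrt{47783}}{355} \approx - 8.6206 i$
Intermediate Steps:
$x{\left(t \right)} = \frac{3}{-4 + t}$
$l{\left(N,d \right)} = 1$ ($l{\left(N,d \right)} = \left(- \frac{1}{4}\right) \left(-4\right) = 1$)
$b = - \frac{65}{71}$ ($b = \left(-65\right) \frac{1}{71} = - \frac{65}{71} \approx -0.91549$)
$k{\left(a \right)} = 1 - a$
$E = \frac{8}{5}$ ($E = 1 - \frac{3}{-4 - 1} = 1 - \frac{3}{-5} = 1 - 3 \left(- \frac{1}{5}\right) = 1 - - \frac{3}{5} = 1 + \frac{3}{5} = \frac{8}{5} \approx 1.6$)
$\sqrt{b - 37} \left(-3 + E\right) = \sqrt{- \frac{65}{71} - 37} \left(-3 + \frac{8}{5}\right) = \sqrt{- \frac{2692}{71}} \left(- \frac{7}{5}\right) = \frac{2 i \sqrt{47783}}{71} \left(- \frac{7}{5}\right) = - \frac{14 i \sqrt{47783}}{355}$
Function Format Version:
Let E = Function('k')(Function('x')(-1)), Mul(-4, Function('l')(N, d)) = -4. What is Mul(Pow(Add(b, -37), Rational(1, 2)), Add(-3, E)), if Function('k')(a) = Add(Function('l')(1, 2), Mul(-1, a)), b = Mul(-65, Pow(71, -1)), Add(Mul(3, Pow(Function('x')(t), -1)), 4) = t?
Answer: Mul(Rational(-14, 355), I, Pow(47783, Rational(1, 2))) ≈ Mul(-8.6206, I)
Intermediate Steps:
Function('x')(t) = Mul(3, Pow(Add(-4, t), -1))
Function('l')(N, d) = 1 (Function('l')(N, d) = Mul(Rational(-1, 4), -4) = 1)
b = Rational(-65, 71) (b = Mul(-65, Rational(1, 71)) = Rational(-65, 71) ≈ -0.91549)
Function('k')(a) = Add(1, Mul(-1, a))
E = Rational(8, 5) (E = Add(1, Mul(-1, Mul(3, Pow(Add(-4, -1), -1)))) = Add(1, Mul(-1, Mul(3, Pow(-5, -1)))) = Add(1, Mul(-1, Mul(3, Rational(-1, 5)))) = Add(1, Mul(-1, Rational(-3, 5))) = Add(1, Rational(3, 5)) = Rational(8, 5) ≈ 1.6000)
Mul(Pow(Add(b, -37), Rational(1, 2)), Add(-3, E)) = Mul(Pow(Add(Rational(-65, 71), -37), Rational(1, 2)), Add(-3, Rational(8, 5))) = Mul(Pow(Rational(-2692, 71), Rational(1, 2)), Rational(-7, 5)) = Mul(Mul(Rational(2, 71), I, Pow(47783, Rational(1, 2))), Rational(-7, 5)) = Mul(Rational(-14, 355), I, Pow(47783, Rational(1, 2)))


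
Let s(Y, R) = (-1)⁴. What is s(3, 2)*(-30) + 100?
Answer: 70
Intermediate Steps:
s(Y, R) = 1
s(3, 2)*(-30) + 100 = 1*(-30) + 100 = -30 + 100 = 70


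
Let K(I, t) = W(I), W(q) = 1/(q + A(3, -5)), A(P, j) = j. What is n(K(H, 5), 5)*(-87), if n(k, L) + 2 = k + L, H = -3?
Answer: -2001/8 ≈ -250.13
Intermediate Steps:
W(q) = 1/(-5 + q) (W(q) = 1/(q - 5) = 1/(-5 + q))
K(I, t) = 1/(-5 + I)
n(k, L) = -2 + L + k (n(k, L) = -2 + (k + L) = -2 + (L + k) = -2 + L + k)
n(K(H, 5), 5)*(-87) = (-2 + 5 + 1/(-5 - 3))*(-87) = (-2 + 5 + 1/(-8))*(-87) = (-2 + 5 - ⅛)*(-87) = (23/8)*(-87) = -2001/8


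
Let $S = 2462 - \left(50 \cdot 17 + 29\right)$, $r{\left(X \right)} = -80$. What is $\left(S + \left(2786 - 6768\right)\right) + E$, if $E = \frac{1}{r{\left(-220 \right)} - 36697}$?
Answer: $- \frac{88228024}{36777} \approx -2399.0$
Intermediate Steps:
$E = - \frac{1}{36777}$ ($E = \frac{1}{-80 - 36697} = \frac{1}{-36777} = - \frac{1}{36777} \approx -2.7191 \cdot 10^{-5}$)
$S = 1583$ ($S = 2462 - \left(850 + 29\right) = 2462 - 879 = 1583$)
$\left(S + \left(2786 - 6768\right)\right) + E = \left(1583 + \left(2786 - 6768\right)\right) - \frac{1}{36777} = \left(1583 - 3982\right) - \frac{1}{36777} = -2399 - \frac{1}{36777} = - \frac{88228024}{36777}$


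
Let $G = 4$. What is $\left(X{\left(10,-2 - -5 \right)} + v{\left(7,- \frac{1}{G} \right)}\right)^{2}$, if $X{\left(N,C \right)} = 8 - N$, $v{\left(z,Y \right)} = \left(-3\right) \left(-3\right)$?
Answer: $49$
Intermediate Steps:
$v{\left(z,Y \right)} = 9$
$\left(X{\left(10,-2 - -5 \right)} + v{\left(7,- \frac{1}{G} \right)}\right)^{2} = \left(\left(8 - 10\right) + 9\right)^{2} = \left(-2 + 9\right)^{2} = 7^{2} = 49$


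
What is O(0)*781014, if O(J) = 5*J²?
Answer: 0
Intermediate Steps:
O(0)*781014 = (5*0²)*781014 = (5*0)*781014 = 0*781014 = 0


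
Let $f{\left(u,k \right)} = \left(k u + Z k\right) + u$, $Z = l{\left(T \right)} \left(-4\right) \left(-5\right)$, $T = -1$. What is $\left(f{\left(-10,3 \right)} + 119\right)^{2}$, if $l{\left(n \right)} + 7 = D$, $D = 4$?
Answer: $10201$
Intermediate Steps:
$l{\left(n \right)} = -3$ ($l{\left(n \right)} = -7 + 4 = -3$)
$Z = -60$ ($Z = \left(-3\right) \left(-4\right) \left(-5\right) = 12 \left(-5\right) = -60$)
$f{\left(u,k \right)} = u - 60 k + k u$ ($f{\left(u,k \right)} = \left(k u - 60 k\right) + u = \left(- 60 k + k u\right) + u = u - 60 k + k u$)
$\left(f{\left(-10,3 \right)} + 119\right)^{2} = \left(\left(-10 - 180 + 3 \left(-10\right)\right) + 119\right)^{2} = \left(\left(-10 - 180 - 30\right) + 119\right)^{2} = \left(-220 + 119\right)^{2} = \left(-101\right)^{2} = 10201$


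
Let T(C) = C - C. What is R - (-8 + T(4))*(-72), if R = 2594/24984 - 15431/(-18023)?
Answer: -129466410133/225143316 ≈ -575.04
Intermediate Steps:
T(C) = 0
R = 216139883/225143316 (R = 2594*(1/24984) - 15431*(-1/18023) = 1297/12492 + 15431/18023 = 216139883/225143316 ≈ 0.96001)
R - (-8 + T(4))*(-72) = 216139883/225143316 - (-8 + 0)*(-72) = 216139883/225143316 - (-8)*(-72) = 216139883/225143316 - 1*576 = 216139883/225143316 - 576 = -129466410133/225143316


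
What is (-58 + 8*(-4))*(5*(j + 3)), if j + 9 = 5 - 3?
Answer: 1800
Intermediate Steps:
j = -7 (j = -9 + (5 - 3) = -9 + 2 = -7)
(-58 + 8*(-4))*(5*(j + 3)) = (-58 + 8*(-4))*(5*(-7 + 3)) = (-58 - 32)*(5*(-4)) = -90*(-20) = 1800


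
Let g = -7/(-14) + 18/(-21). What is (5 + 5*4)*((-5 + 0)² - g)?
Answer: 8875/14 ≈ 633.93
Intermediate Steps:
g = -5/14 (g = -7*(-1/14) + 18*(-1/21) = ½ - 6/7 = -5/14 ≈ -0.35714)
(5 + 5*4)*((-5 + 0)² - g) = (5 + 5*4)*((-5 + 0)² - 1*(-5/14)) = (5 + 20)*((-5)² + 5/14) = 25*(25 + 5/14) = 25*(355/14) = 8875/14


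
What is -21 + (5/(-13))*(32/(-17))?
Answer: -4481/221 ≈ -20.276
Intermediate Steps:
-21 + (5/(-13))*(32/(-17)) = -21 + (5*(-1/13))*(32*(-1/17)) = -21 - 5/13*(-32/17) = -21 + 160/221 = -4481/221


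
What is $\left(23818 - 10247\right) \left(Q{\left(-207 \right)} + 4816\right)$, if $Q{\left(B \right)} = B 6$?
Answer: $48502754$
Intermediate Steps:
$Q{\left(B \right)} = 6 B$
$\left(23818 - 10247\right) \left(Q{\left(-207 \right)} + 4816\right) = \left(23818 - 10247\right) \left(6 \left(-207\right) + 4816\right) = 13571 \left(-1242 + 4816\right) = 13571 \cdot 3574 = 48502754$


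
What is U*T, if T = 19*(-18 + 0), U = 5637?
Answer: -1927854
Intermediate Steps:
T = -342 (T = 19*(-18) = -342)
U*T = 5637*(-342) = -1927854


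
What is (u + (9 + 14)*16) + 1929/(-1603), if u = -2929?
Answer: -4107212/1603 ≈ -2562.2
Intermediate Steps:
(u + (9 + 14)*16) + 1929/(-1603) = (-2929 + (9 + 14)*16) + 1929/(-1603) = (-2929 + 23*16) + 1929*(-1/1603) = (-2929 + 368) - 1929/1603 = -2561 - 1929/1603 = -4107212/1603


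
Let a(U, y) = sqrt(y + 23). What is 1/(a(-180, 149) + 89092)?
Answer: 22273/1984346073 - sqrt(43)/3968692146 ≈ 1.1223e-5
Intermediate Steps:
a(U, y) = sqrt(23 + y)
1/(a(-180, 149) + 89092) = 1/(sqrt(23 + 149) + 89092) = 1/(sqrt(172) + 89092) = 1/(2*sqrt(43) + 89092) = 1/(89092 + 2*sqrt(43))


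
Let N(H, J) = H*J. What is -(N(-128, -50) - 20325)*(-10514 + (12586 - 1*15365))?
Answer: -185105025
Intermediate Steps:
-(N(-128, -50) - 20325)*(-10514 + (12586 - 1*15365)) = -(-128*(-50) - 20325)*(-10514 + (12586 - 1*15365)) = -(6400 - 20325)*(-10514 + (12586 - 15365)) = -(-13925)*(-10514 - 2779) = -(-13925)*(-13293) = -1*185105025 = -185105025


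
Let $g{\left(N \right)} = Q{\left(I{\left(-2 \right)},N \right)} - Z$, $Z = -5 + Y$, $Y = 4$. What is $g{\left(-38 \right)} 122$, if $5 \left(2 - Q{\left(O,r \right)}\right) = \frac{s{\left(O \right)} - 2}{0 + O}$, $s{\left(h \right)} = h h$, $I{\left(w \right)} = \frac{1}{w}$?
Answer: $\frac{1403}{5} \approx 280.6$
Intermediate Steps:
$s{\left(h \right)} = h^{2}$
$Q{\left(O,r \right)} = 2 - \frac{-2 + O^{2}}{5 O}$ ($Q{\left(O,r \right)} = 2 - \frac{\left(O^{2} - 2\right) \frac{1}{0 + O}}{5} = 2 - \frac{\left(-2 + O^{2}\right) \frac{1}{O}}{5} = 2 - \frac{\frac{1}{O} \left(-2 + O^{2}\right)}{5} = 2 - \frac{-2 + O^{2}}{5 O}$)
$Z = -1$ ($Z = -5 + 4 = -1$)
$g{\left(N \right)} = \frac{23}{10}$ ($g{\left(N \right)} = \left(2 - \frac{1}{5 \left(-2\right)} + \frac{2}{5 \frac{1}{-2}}\right) - -1 = \left(2 - - \frac{1}{10} + \frac{2}{5 \left(- \frac{1}{2}\right)}\right) + 1 = \left(2 + \frac{1}{10} + \frac{2}{5} \left(-2\right)\right) + 1 = \left(2 + \frac{1}{10} - \frac{4}{5}\right) + 1 = \frac{13}{10} + 1 = \frac{23}{10}$)
$g{\left(-38 \right)} 122 = \frac{23}{10} \cdot 122 = \frac{1403}{5}$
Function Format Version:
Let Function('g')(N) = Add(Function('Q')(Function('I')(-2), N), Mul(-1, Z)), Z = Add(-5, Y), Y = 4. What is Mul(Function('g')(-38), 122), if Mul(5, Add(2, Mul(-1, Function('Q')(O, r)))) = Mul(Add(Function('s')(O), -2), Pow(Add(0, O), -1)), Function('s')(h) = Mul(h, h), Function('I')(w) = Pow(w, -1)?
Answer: Rational(1403, 5) ≈ 280.60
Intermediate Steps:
Function('s')(h) = Pow(h, 2)
Function('Q')(O, r) = Add(2, Mul(Rational(-1, 5), Pow(O, -1), Add(-2, Pow(O, 2)))) (Function('Q')(O, r) = Add(2, Mul(Rational(-1, 5), Mul(Add(Pow(O, 2), -2), Pow(Add(0, O), -1)))) = Add(2, Mul(Rational(-1, 5), Mul(Add(-2, Pow(O, 2)), Pow(O, -1)))) = Add(2, Mul(Rational(-1, 5), Mul(Pow(O, -1), Add(-2, Pow(O, 2))))) = Add(2, Mul(Rational(-1, 5), Pow(O, -1), Add(-2, Pow(O, 2)))))
Z = -1 (Z = Add(-5, 4) = -1)
Function('g')(N) = Rational(23, 10) (Function('g')(N) = Add(Add(2, Mul(Rational(-1, 5), Pow(-2, -1)), Mul(Rational(2, 5), Pow(Pow(-2, -1), -1))), Mul(-1, -1)) = Add(Add(2, Mul(Rational(-1, 5), Rational(-1, 2)), Mul(Rational(2, 5), Pow(Rational(-1, 2), -1))), 1) = Add(Add(2, Rational(1, 10), Mul(Rational(2, 5), -2)), 1) = Add(Add(2, Rational(1, 10), Rational(-4, 5)), 1) = Add(Rational(13, 10), 1) = Rational(23, 10))
Mul(Function('g')(-38), 122) = Mul(Rational(23, 10), 122) = Rational(1403, 5)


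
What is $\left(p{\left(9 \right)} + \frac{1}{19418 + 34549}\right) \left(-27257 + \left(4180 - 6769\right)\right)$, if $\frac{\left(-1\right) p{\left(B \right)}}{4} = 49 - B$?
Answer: $\frac{257711823274}{53967} \approx 4.7754 \cdot 10^{6}$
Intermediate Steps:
$p{\left(B \right)} = -196 + 4 B$ ($p{\left(B \right)} = - 4 \left(49 - B\right) = -196 + 4 B$)
$\left(p{\left(9 \right)} + \frac{1}{19418 + 34549}\right) \left(-27257 + \left(4180 - 6769\right)\right) = \left(\left(-196 + 4 \cdot 9\right) + \frac{1}{19418 + 34549}\right) \left(-27257 + \left(4180 - 6769\right)\right) = \left(\left(-196 + 36\right) + \frac{1}{53967}\right) \left(-27257 - 2589\right) = \left(-160 + \frac{1}{53967}\right) \left(-29846\right) = \left(- \frac{8634719}{53967}\right) \left(-29846\right) = \frac{257711823274}{53967}$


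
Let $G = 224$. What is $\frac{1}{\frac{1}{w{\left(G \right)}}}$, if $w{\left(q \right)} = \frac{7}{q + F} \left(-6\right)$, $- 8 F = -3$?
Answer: $- \frac{336}{1795} \approx -0.18719$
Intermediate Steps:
$F = \frac{3}{8}$ ($F = \left(- \frac{1}{8}\right) \left(-3\right) = \frac{3}{8} \approx 0.375$)
$w{\left(q \right)} = - \frac{42}{\frac{3}{8} + q}$ ($w{\left(q \right)} = \frac{7}{q + \frac{3}{8}} \left(-6\right) = \frac{7}{\frac{3}{8} + q} \left(-6\right) = - \frac{42}{\frac{3}{8} + q}$)
$\frac{1}{\frac{1}{w{\left(G \right)}}} = \frac{1}{\frac{1}{\left(-336\right) \frac{1}{3 + 8 \cdot 224}}} = \frac{1}{\frac{1}{\left(-336\right) \frac{1}{3 + 1792}}} = \frac{1}{\frac{1}{\left(-336\right) \frac{1}{1795}}} = \frac{1}{\frac{1}{- \frac{336}{1795}}} = \frac{1}{- \frac{1795}{336}} = - \frac{336}{1795}$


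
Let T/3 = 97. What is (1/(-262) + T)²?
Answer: 5812690081/68644 ≈ 84679.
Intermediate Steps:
T = 291 (T = 3*97 = 291)
(1/(-262) + T)² = (1/(-262) + 291)² = (-1/262 + 291)² = (76241/262)² = 5812690081/68644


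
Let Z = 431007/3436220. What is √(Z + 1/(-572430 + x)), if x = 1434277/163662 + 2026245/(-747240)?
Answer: 3*√1325497894774106390623535696932368284065/308398402019834194390 ≈ 0.35416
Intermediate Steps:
Z = 431007/3436220 (Z = 431007*(1/3436220) = 431007/3436220 ≈ 0.12543)
x = 1897768811/313576392 (x = 1434277*(1/163662) + 2026245*(-1/747240) = 1434277/163662 - 10391/3832 = 1897768811/313576392 ≈ 6.0520)
√(Z + 1/(-572430 + x)) = √(431007/3436220 + 1/(-572430 + 1897768811/313576392)) = √(431007/3436220 + 1/(-179498636303749/313576392)) = √(431007/3436220 - 313576392/179498636303749) = √(77364091219900227003/616796804039668388780) = 3*√1325497894774106390623535696932368284065/308398402019834194390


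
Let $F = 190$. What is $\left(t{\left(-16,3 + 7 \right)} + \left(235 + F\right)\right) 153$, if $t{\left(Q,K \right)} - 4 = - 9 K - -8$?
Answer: $53091$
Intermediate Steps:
$t{\left(Q,K \right)} = 12 - 9 K$ ($t{\left(Q,K \right)} = 4 - \left(-8 + 9 K\right) = 12 - 9 K$)
$\left(t{\left(-16,3 + 7 \right)} + \left(235 + F\right)\right) 153 = \left(\left(12 - 9 \left(3 + 7\right)\right) + \left(235 + 190\right)\right) 153 = \left(\left(12 - 90\right) + 425\right) 153 = \left(-78 + 425\right) 153 = 347 \cdot 153 = 53091$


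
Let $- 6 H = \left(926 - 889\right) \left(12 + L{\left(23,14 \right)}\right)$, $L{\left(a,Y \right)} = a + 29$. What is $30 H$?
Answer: $-11840$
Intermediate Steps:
$L{\left(a,Y \right)} = 29 + a$
$H = - \frac{1184}{3}$ ($H = - \frac{\left(926 - 889\right) \left(12 + \left(29 + 23\right)\right)}{6} = - \frac{37 \left(12 + 52\right)}{6} = - \frac{37 \cdot 64}{6} = \left(- \frac{1}{6}\right) 2368 = - \frac{1184}{3} \approx -394.67$)
$30 H = 30 \left(- \frac{1184}{3}\right) = -11840$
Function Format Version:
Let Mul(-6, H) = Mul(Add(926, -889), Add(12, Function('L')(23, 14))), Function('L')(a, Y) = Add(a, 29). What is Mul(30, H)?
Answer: -11840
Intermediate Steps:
Function('L')(a, Y) = Add(29, a)
H = Rational(-1184, 3) (H = Mul(Rational(-1, 6), Mul(Add(926, -889), Add(12, Add(29, 23)))) = Mul(Rational(-1, 6), Mul(37, Add(12, 52))) = Mul(Rational(-1, 6), Mul(37, 64)) = Mul(Rational(-1, 6), 2368) = Rational(-1184, 3) ≈ -394.67)
Mul(30, H) = Mul(30, Rational(-1184, 3)) = -11840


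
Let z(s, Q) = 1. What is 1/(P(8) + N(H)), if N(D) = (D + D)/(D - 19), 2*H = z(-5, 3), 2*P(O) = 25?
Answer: 74/921 ≈ 0.080347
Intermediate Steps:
P(O) = 25/2 (P(O) = (½)*25 = 25/2)
H = ½ (H = (½)*1 = ½ ≈ 0.50000)
N(D) = 2*D/(-19 + D) (N(D) = (2*D)/(-19 + D) = 2*D/(-19 + D))
1/(P(8) + N(H)) = 1/(25/2 + 2*(½)/(-19 + ½)) = 1/(25/2 + 2*(½)/(-37/2)) = 1/(25/2 + 2*(½)*(-2/37)) = 1/(25/2 - 2/37) = 1/(921/74) = 74/921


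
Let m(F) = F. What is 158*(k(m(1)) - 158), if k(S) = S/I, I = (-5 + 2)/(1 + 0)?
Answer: -75050/3 ≈ -25017.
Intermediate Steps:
I = -3 (I = -3/1 = -3*1 = -3)
k(S) = -S/3 (k(S) = S/(-3) = S*(-1/3) = -S/3)
158*(k(m(1)) - 158) = 158*(-1/3*1 - 158) = 158*(-1/3 - 158) = 158*(-475/3) = -75050/3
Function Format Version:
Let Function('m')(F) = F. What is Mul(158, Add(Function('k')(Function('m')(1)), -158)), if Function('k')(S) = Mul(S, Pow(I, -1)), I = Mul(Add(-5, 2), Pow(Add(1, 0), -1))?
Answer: Rational(-75050, 3) ≈ -25017.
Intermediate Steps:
I = -3 (I = Mul(-3, Pow(1, -1)) = Mul(-3, 1) = -3)
Function('k')(S) = Mul(Rational(-1, 3), S) (Function('k')(S) = Mul(S, Pow(-3, -1)) = Mul(S, Rational(-1, 3)) = Mul(Rational(-1, 3), S))
Mul(158, Add(Function('k')(Function('m')(1)), -158)) = Mul(158, Add(Mul(Rational(-1, 3), 1), -158)) = Mul(158, Add(Rational(-1, 3), -158)) = Mul(158, Rational(-475, 3)) = Rational(-75050, 3)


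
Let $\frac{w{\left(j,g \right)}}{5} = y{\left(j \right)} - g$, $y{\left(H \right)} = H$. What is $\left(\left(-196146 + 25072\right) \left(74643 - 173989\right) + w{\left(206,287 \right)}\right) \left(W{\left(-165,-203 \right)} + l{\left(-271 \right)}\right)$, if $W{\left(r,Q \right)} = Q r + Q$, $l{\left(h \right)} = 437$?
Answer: $573241799605071$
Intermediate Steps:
$W{\left(r,Q \right)} = Q + Q r$
$w{\left(j,g \right)} = - 5 g + 5 j$ ($w{\left(j,g \right)} = 5 \left(j - g\right) = - 5 g + 5 j$)
$\left(\left(-196146 + 25072\right) \left(74643 - 173989\right) + w{\left(206,287 \right)}\right) \left(W{\left(-165,-203 \right)} + l{\left(-271 \right)}\right) = \left(\left(-196146 + 25072\right) \left(74643 - 173989\right) + \left(\left(-5\right) 287 + 5 \cdot 206\right)\right) \left(- 203 \left(1 - 165\right) + 437\right) = \left(\left(-171074\right) \left(-99346\right) + \left(-1435 + 1030\right)\right) \left(\left(-203\right) \left(-164\right) + 437\right) = \left(16995517604 - 405\right) \left(33292 + 437\right) = 16995517199 \cdot 33729 = 573241799605071$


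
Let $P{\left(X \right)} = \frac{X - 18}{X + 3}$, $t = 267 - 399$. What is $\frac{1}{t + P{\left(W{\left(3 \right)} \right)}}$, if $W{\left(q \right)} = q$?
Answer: $- \frac{2}{269} \approx -0.0074349$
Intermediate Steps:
$t = -132$ ($t = 267 - 399 = -132$)
$P{\left(X \right)} = \frac{-18 + X}{3 + X}$
$\frac{1}{t + P{\left(W{\left(3 \right)} \right)}} = \frac{1}{-132 + \frac{-18 + 3}{3 + 3}} = \frac{1}{-132 + \frac{1}{6} \left(-15\right)} = \frac{1}{-132 - \frac{5}{2}} = \frac{1}{- \frac{269}{2}} = - \frac{2}{269}$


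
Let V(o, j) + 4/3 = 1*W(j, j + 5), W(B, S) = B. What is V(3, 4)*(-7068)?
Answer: -18848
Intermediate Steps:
V(o, j) = -4/3 + j (V(o, j) = -4/3 + 1*j = -4/3 + j)
V(3, 4)*(-7068) = (-4/3 + 4)*(-7068) = (8/3)*(-7068) = -18848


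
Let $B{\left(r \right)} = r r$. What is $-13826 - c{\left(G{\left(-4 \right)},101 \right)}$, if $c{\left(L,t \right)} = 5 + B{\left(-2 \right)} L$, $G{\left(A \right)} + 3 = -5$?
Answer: $-13799$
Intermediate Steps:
$G{\left(A \right)} = -8$ ($G{\left(A \right)} = -3 - 5 = -8$)
$B{\left(r \right)} = r^{2}$
$c{\left(L,t \right)} = 5 + 4 L$ ($c{\left(L,t \right)} = 5 + \left(-2\right)^{2} L = 5 + 4 L$)
$-13826 - c{\left(G{\left(-4 \right)},101 \right)} = -13826 - \left(5 + 4 \left(-8\right)\right) = -13826 - \left(5 - 32\right) = -13826 - -27 = -13826 + 27 = -13799$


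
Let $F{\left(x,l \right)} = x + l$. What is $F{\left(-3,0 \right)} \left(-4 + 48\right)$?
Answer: $-132$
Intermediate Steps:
$F{\left(x,l \right)} = l + x$
$F{\left(-3,0 \right)} \left(-4 + 48\right) = \left(0 - 3\right) \left(-4 + 48\right) = \left(-3\right) 44 = -132$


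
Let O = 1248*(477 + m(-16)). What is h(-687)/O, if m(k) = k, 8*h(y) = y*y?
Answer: 157323/1534208 ≈ 0.10254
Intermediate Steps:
h(y) = y**2/8 (h(y) = (y*y)/8 = y**2/8)
O = 575328 (O = 1248*(477 - 16) = 1248*461 = 575328)
h(-687)/O = ((1/8)*(-687)**2)/575328 = ((1/8)*471969)*(1/575328) = (471969/8)*(1/575328) = 157323/1534208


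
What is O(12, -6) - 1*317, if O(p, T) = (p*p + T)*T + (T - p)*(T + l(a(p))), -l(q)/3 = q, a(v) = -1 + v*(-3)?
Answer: -3035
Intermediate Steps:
a(v) = -1 - 3*v
l(q) = -3*q
O(p, T) = T*(T + p²) + (T - p)*(3 + T + 9*p) (O(p, T) = (p*p + T)*T + (T - p)*(T - 3*(-1 - 3*p)) = (p² + T)*T + (T - p)*(T + (3 + 9*p)) = (T + p²)*T + (T - p)*(3 + T + 9*p) = T*(T + p²) + (T - p)*(3 + T + 9*p))
O(12, -6) - 1*317 = (-9*12² - 3*12 + 2*(-6)² + 3*(-6) - 6*12² + 8*(-6)*12) - 1*317 = (-9*144 - 36 + 2*36 - 18 - 6*144 - 576) - 317 = (-1296 - 36 + 72 - 18 - 864 - 576) - 317 = -2718 - 317 = -3035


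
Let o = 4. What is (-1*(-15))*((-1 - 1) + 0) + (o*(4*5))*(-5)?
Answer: -430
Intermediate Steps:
(-1*(-15))*((-1 - 1) + 0) + (o*(4*5))*(-5) = (-1*(-15))*((-1 - 1) + 0) + (4*(4*5))*(-5) = 15*(-2 + 0) + (4*20)*(-5) = 15*(-2) + 80*(-5) = -30 - 400 = -430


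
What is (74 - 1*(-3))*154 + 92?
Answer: 11950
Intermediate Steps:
(74 - 1*(-3))*154 + 92 = (74 + 3)*154 + 92 = 77*154 + 92 = 11858 + 92 = 11950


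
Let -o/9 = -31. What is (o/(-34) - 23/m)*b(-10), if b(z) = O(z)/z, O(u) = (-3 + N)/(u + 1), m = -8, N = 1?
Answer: 145/1224 ≈ 0.11846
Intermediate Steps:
o = 279 (o = -9*(-31) = 279)
O(u) = -2/(1 + u) (O(u) = (-3 + 1)/(u + 1) = -2/(1 + u))
b(z) = -2/(z*(1 + z)) (b(z) = (-2/(1 + z))/z = -2/(z*(1 + z)))
(o/(-34) - 23/m)*b(-10) = (279/(-34) - 23/(-8))*(-2/(-10*(1 - 10))) = (279*(-1/34) - 23*(-⅛))*(-2*(-⅒)/(-9)) = (-279/34 + 23/8)*(-2*(-⅒)*(-⅑)) = -725/136*(-1/45) = 145/1224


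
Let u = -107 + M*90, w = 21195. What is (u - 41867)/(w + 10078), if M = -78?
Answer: -4454/2843 ≈ -1.5667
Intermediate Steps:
u = -7127 (u = -107 - 78*90 = -107 - 7020 = -7127)
(u - 41867)/(w + 10078) = (-7127 - 41867)/(21195 + 10078) = -48994/31273 = -48994*1/31273 = -4454/2843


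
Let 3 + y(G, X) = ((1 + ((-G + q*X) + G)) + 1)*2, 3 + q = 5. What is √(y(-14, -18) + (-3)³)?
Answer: 7*I*√2 ≈ 9.8995*I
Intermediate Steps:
q = 2 (q = -3 + 5 = 2)
y(G, X) = 1 + 4*X (y(G, X) = -3 + ((1 + ((-G + 2*X) + G)) + 1)*2 = -3 + ((1 + 2*X) + 1)*2 = -3 + (2 + 2*X)*2 = -3 + (4 + 4*X) = 1 + 4*X)
√(y(-14, -18) + (-3)³) = √((1 + 4*(-18)) + (-3)³) = √((1 - 72) - 27) = √(-71 - 27) = √(-98) = 7*I*√2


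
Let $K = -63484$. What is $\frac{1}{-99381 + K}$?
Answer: $- \frac{1}{162865} \approx -6.1401 \cdot 10^{-6}$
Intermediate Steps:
$\frac{1}{-99381 + K} = \frac{1}{-99381 - 63484} = \frac{1}{-162865} = - \frac{1}{162865}$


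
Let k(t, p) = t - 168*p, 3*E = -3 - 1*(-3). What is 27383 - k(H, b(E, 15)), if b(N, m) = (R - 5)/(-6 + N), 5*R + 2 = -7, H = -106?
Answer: 138397/5 ≈ 27679.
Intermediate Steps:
R = -9/5 (R = -⅖ + (⅕)*(-7) = -⅖ - 7/5 = -9/5 ≈ -1.8000)
E = 0 (E = (-3 - 1*(-3))/3 = (-3 + 3)/3 = (⅓)*0 = 0)
b(N, m) = -34/(5*(-6 + N)) (b(N, m) = (-9/5 - 5)/(-6 + N) = -34/(5*(-6 + N)))
27383 - k(H, b(E, 15)) = 27383 - (-106 - (-5712)/(-30 + 5*0)) = 27383 - (-106 - (-5712)/(-30 + 0)) = 27383 - (-106 - (-5712)/(-30)) = 27383 - (-106 - (-5712)*(-1)/30) = 27383 - (-106 - 168*17/15) = 27383 - (-106 - 952/5) = 27383 - 1*(-1482/5) = 27383 + 1482/5 = 138397/5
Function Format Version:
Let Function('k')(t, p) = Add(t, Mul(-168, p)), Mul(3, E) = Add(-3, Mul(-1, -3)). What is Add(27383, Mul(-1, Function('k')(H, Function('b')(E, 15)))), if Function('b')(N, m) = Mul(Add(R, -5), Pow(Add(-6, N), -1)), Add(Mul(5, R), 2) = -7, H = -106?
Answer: Rational(138397, 5) ≈ 27679.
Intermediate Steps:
R = Rational(-9, 5) (R = Add(Rational(-2, 5), Mul(Rational(1, 5), -7)) = Add(Rational(-2, 5), Rational(-7, 5)) = Rational(-9, 5) ≈ -1.8000)
E = 0 (E = Mul(Rational(1, 3), Add(-3, Mul(-1, -3))) = Mul(Rational(1, 3), Add(-3, 3)) = Mul(Rational(1, 3), 0) = 0)
Function('b')(N, m) = Mul(Rational(-34, 5), Pow(Add(-6, N), -1)) (Function('b')(N, m) = Mul(Add(Rational(-9, 5), -5), Pow(Add(-6, N), -1)) = Mul(Rational(-34, 5), Pow(Add(-6, N), -1)))
Add(27383, Mul(-1, Function('k')(H, Function('b')(E, 15)))) = Add(27383, Mul(-1, Add(-106, Mul(-168, Mul(-34, Pow(Add(-30, Mul(5, 0)), -1)))))) = Add(27383, Mul(-1, Add(-106, Mul(-168, Mul(-34, Pow(Add(-30, 0), -1)))))) = Add(27383, Mul(-1, Add(-106, Mul(-168, Mul(-34, Pow(-30, -1)))))) = Add(27383, Mul(-1, Add(-106, Mul(-168, Mul(-34, Rational(-1, 30)))))) = Add(27383, Mul(-1, Add(-106, Mul(-168, Rational(17, 15))))) = Add(27383, Mul(-1, Add(-106, Rational(-952, 5)))) = Add(27383, Mul(-1, Rational(-1482, 5))) = Add(27383, Rational(1482, 5)) = Rational(138397, 5)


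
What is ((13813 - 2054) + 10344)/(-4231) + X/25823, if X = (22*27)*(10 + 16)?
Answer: -505422205/109257113 ≈ -4.6260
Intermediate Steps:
X = 15444 (X = 594*26 = 15444)
((13813 - 2054) + 10344)/(-4231) + X/25823 = ((13813 - 2054) + 10344)/(-4231) + 15444/25823 = (11759 + 10344)*(-1/4231) + 15444*(1/25823) = 22103*(-1/4231) + 15444/25823 = -22103/4231 + 15444/25823 = -505422205/109257113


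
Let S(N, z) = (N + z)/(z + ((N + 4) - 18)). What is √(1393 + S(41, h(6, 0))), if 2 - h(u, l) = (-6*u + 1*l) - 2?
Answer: 22*√12931/67 ≈ 37.339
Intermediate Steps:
h(u, l) = 4 - l + 6*u (h(u, l) = 2 - ((-6*u + 1*l) - 2) = 2 - ((-6*u + l) - 2) = 2 - ((l - 6*u) - 2) = 2 - (-2 + l - 6*u) = 2 + (2 - l + 6*u) = 4 - l + 6*u)
S(N, z) = (N + z)/(-14 + N + z) (S(N, z) = (N + z)/(z + ((4 + N) - 18)) = (N + z)/(z + (-14 + N)) = (N + z)/(-14 + N + z))
√(1393 + S(41, h(6, 0))) = √(1393 + (41 + (4 - 1*0 + 6*6))/(-14 + 41 + (4 - 1*0 + 6*6))) = √(1393 + (41 + (4 + 0 + 36))/(-14 + 41 + (4 + 0 + 36))) = √(1393 + (41 + 40)/(-14 + 41 + 40)) = √(1393 + 81/67) = √(93412/67) = 22*√12931/67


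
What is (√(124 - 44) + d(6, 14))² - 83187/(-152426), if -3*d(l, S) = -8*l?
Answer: 51298323/152426 + 128*√5 ≈ 622.76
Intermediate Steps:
d(l, S) = 8*l/3 (d(l, S) = -(-8)*l/3 = 8*l/3)
(√(124 - 44) + d(6, 14))² - 83187/(-152426) = (√(124 - 44) + (8/3)*6)² - 83187/(-152426) = (√80 + 16)² - 83187*(-1)/152426 = (4*√5 + 16)² - 1*(-83187/152426) = (16 + 4*√5)² + 83187/152426 = 83187/152426 + (16 + 4*√5)²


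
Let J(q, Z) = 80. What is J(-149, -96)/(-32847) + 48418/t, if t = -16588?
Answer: -795856543/272433018 ≈ -2.9213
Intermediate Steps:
J(-149, -96)/(-32847) + 48418/t = 80/(-32847) + 48418/(-16588) = 80*(-1/32847) + 48418*(-1/16588) = -80/32847 - 24209/8294 = -795856543/272433018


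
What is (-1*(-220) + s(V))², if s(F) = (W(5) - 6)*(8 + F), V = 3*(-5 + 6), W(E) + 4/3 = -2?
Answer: 123904/9 ≈ 13767.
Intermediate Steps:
W(E) = -10/3 (W(E) = -4/3 - 2 = -10/3)
V = 3 (V = 3*1 = 3)
s(F) = -224/3 - 28*F/3 (s(F) = (-10/3 - 6)*(8 + F) = -28*(8 + F)/3 = -224/3 - 28*F/3)
(-1*(-220) + s(V))² = (-1*(-220) + (-224/3 - 28/3*3))² = (220 + (-224/3 - 28))² = (220 - 308/3)² = (352/3)² = 123904/9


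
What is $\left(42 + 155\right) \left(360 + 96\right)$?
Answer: $89832$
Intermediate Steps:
$\left(42 + 155\right) \left(360 + 96\right) = 197 \cdot 456 = 89832$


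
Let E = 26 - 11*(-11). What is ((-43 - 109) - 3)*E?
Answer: -22785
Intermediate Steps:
E = 147 (E = 26 + 121 = 147)
((-43 - 109) - 3)*E = ((-43 - 109) - 3)*147 = (-152 - 3)*147 = -155*147 = -22785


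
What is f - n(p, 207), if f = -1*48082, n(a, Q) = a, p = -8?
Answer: -48074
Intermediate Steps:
f = -48082
f - n(p, 207) = -48082 - 1*(-8) = -48082 + 8 = -48074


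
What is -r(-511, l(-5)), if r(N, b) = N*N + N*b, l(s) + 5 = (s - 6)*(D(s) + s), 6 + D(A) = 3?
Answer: -218708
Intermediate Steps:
D(A) = -3 (D(A) = -6 + 3 = -3)
l(s) = -5 + (-6 + s)*(-3 + s) (l(s) = -5 + (s - 6)*(-3 + s) = -5 + (-6 + s)*(-3 + s))
r(N, b) = N² + N*b
-r(-511, l(-5)) = -(-511)*(-511 + (13 + (-5)² - 9*(-5))) = -(-511)*(-511 + (13 + 25 + 45)) = -(-511)*(-511 + 83) = -(-511)*(-428) = -1*218708 = -218708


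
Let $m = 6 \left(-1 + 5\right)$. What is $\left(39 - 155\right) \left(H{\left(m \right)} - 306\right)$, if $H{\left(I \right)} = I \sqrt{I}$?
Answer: $35496 - 5568 \sqrt{6} \approx 21857.0$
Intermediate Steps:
$m = 24$ ($m = 6 \cdot 4 = 24$)
$H{\left(I \right)} = I^{\frac{3}{2}}$
$\left(39 - 155\right) \left(H{\left(m \right)} - 306\right) = \left(39 - 155\right) \left(24^{\frac{3}{2}} - 306\right) = - 116 \left(48 \sqrt{6} - 306\right) = - 116 \left(-306 + 48 \sqrt{6}\right) = 35496 - 5568 \sqrt{6}$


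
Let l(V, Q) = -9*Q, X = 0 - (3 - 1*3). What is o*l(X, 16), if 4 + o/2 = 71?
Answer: -19296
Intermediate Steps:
X = 0 (X = 0 - (3 - 3) = 0 - 1*0 = 0 + 0 = 0)
o = 134 (o = -8 + 2*71 = -8 + 142 = 134)
o*l(X, 16) = 134*(-9*16) = 134*(-144) = -19296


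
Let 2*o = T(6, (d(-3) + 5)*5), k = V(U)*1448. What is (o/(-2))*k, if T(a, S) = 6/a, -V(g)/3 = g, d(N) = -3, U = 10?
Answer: 10860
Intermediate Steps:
V(g) = -3*g
k = -43440 (k = -3*10*1448 = -30*1448 = -43440)
o = ½ (o = (6/6)/2 = (6*(⅙))/2 = (½)*1 = ½ ≈ 0.50000)
(o/(-2))*k = ((½)/(-2))*(-43440) = ((½)*(-½))*(-43440) = -¼*(-43440) = 10860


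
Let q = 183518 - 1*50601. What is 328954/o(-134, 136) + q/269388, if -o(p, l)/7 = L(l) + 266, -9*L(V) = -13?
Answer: -113615260405/648416916 ≈ -175.22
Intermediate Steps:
L(V) = 13/9 (L(V) = -⅑*(-13) = 13/9)
o(p, l) = -16849/9 (o(p, l) = -7*(13/9 + 266) = -7*2407/9 = -16849/9)
q = 132917 (q = 183518 - 50601 = 132917)
328954/o(-134, 136) + q/269388 = 328954/(-16849/9) + 132917/269388 = 328954*(-9/16849) + 132917*(1/269388) = -2960586/16849 + 132917/269388 = -113615260405/648416916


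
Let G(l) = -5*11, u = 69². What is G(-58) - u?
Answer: -4816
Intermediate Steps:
u = 4761
G(l) = -55
G(-58) - u = -55 - 1*4761 = -55 - 4761 = -4816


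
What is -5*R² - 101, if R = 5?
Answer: -226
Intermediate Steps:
-5*R² - 101 = -5*5² - 101 = -5*25 - 101 = -125 - 101 = -226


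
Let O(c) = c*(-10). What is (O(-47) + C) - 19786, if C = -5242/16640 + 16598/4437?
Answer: -712939899457/36915840 ≈ -19313.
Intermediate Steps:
O(c) = -10*c
C = 126465983/36915840 (C = -5242*1/16640 + 16598*(1/4437) = -2621/8320 + 16598/4437 = 126465983/36915840 ≈ 3.4258)
(O(-47) + C) - 19786 = (-10*(-47) + 126465983/36915840) - 19786 = (470 + 126465983/36915840) - 19786 = 17476910783/36915840 - 19786 = -712939899457/36915840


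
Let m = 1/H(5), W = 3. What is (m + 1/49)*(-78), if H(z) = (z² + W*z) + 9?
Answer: -156/49 ≈ -3.1837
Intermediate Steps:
H(z) = 9 + z² + 3*z (H(z) = (z² + 3*z) + 9 = 9 + z² + 3*z)
m = 1/49 (m = 1/(9 + 5² + 3*5) = 1/(9 + 25 + 15) = 1/49 ≈ 0.020408)
(m + 1/49)*(-78) = (1/49 + 1/49)*(-78) = (2/49)*(-78) = -156/49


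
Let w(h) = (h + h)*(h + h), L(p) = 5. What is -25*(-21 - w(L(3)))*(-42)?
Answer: -127050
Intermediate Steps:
w(h) = 4*h² (w(h) = (2*h)*(2*h) = 4*h²)
-25*(-21 - w(L(3)))*(-42) = -25*(-21 - 4*5²)*(-42) = -25*(-21 - 4*25)*(-42) = -25*(-21 - 1*100)*(-42) = -25*(-21 - 100)*(-42) = -25*(-121)*(-42) = 3025*(-42) = -127050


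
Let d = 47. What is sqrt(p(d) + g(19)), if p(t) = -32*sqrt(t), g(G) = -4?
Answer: 2*sqrt(-1 - 8*sqrt(47)) ≈ 14.946*I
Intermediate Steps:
sqrt(p(d) + g(19)) = sqrt(-32*sqrt(47) - 4) = sqrt(-4 - 32*sqrt(47))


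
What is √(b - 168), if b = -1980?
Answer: 2*I*√537 ≈ 46.346*I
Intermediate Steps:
√(b - 168) = √(-1980 - 168) = √(-2148) = 2*I*√537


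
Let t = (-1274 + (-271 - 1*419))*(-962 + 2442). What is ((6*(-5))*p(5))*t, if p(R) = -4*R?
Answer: -1744032000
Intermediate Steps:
t = -2906720 (t = (-1274 + (-271 - 419))*1480 = (-1274 - 690)*1480 = -1964*1480 = -2906720)
((6*(-5))*p(5))*t = ((6*(-5))*(-4*5))*(-2906720) = -30*(-20)*(-2906720) = 600*(-2906720) = -1744032000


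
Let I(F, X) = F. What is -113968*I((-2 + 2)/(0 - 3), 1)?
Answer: 0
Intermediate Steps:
-113968*I((-2 + 2)/(0 - 3), 1) = -113968*(-2 + 2)/(0 - 3) = -0/(-3) = -0*(-1)/3 = -113968*0 = 0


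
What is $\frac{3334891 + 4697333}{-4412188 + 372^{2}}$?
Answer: $- \frac{2008056}{1068451} \approx -1.8794$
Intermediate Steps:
$\frac{3334891 + 4697333}{-4412188 + 372^{2}} = \frac{8032224}{-4412188 + 138384} = \frac{8032224}{-4273804} = 8032224 \left(- \frac{1}{4273804}\right) = - \frac{2008056}{1068451}$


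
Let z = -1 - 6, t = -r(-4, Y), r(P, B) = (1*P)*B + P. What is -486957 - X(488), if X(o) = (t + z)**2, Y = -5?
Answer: -487486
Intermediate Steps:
r(P, B) = P + B*P (r(P, B) = P*B + P = B*P + P = P + B*P)
t = -16 (t = -(-4)*(1 - 5) = -(-4)*(-4) = -1*16 = -16)
z = -7
X(o) = 529 (X(o) = (-16 - 7)**2 = (-23)**2 = 529)
-486957 - X(488) = -486957 - 1*529 = -486957 - 529 = -487486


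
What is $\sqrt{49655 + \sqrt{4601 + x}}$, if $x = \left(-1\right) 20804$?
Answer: $\sqrt{49655 + i \sqrt{16203}} \approx 222.83 + 0.2856 i$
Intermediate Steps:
$x = -20804$
$\sqrt{49655 + \sqrt{4601 + x}} = \sqrt{49655 + \sqrt{4601 - 20804}} = \sqrt{49655 + \sqrt{-16203}} = \sqrt{49655 + i \sqrt{16203}}$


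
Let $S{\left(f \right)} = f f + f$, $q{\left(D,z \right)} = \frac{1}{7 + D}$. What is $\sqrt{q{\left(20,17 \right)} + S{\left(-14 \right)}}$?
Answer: $\frac{\sqrt{14745}}{9} \approx 13.492$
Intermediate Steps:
$S{\left(f \right)} = f + f^{2}$ ($S{\left(f \right)} = f^{2} + f = f + f^{2}$)
$\sqrt{q{\left(20,17 \right)} + S{\left(-14 \right)}} = \sqrt{\frac{1}{7 + 20} - 14 \left(1 - 14\right)} = \sqrt{\frac{1}{27} - -182} = \sqrt{\frac{1}{27} + 182} = \sqrt{\frac{4915}{27}} = \frac{\sqrt{14745}}{9}$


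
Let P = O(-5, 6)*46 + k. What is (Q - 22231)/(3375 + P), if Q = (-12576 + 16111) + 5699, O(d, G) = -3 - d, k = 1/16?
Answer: -5072/1353 ≈ -3.7487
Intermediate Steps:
k = 1/16 ≈ 0.062500
P = 1473/16 (P = (-3 - 1*(-5))*46 + 1/16 = (-3 + 5)*46 + 1/16 = 2*46 + 1/16 = 92 + 1/16 = 1473/16 ≈ 92.063)
Q = 9234 (Q = 3535 + 5699 = 9234)
(Q - 22231)/(3375 + P) = (9234 - 22231)/(3375 + 1473/16) = -12997/55473/16 = -12997*16/55473 = -5072/1353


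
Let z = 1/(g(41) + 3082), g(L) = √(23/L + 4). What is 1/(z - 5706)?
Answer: -2222187291520/12679799964391589 + √7667/12679799964391589 ≈ -0.00017525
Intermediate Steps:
g(L) = √(4 + 23/L)
z = 1/(3082 + √7667/41) (z = 1/(√(4 + 23/41) + 3082) = 1/(√(187/41) + 3082) = 1/(√7667/41 + 3082) = 1/(3082 + √7667/41) ≈ 0.00032424)
1/(z - 5706) = 1/((126362/389447497 - √7667/389447497) - 5706) = 1/(-2222187291520/389447497 - √7667/389447497)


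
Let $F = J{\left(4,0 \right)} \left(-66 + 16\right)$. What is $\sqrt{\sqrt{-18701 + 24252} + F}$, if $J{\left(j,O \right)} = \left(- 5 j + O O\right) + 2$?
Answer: $\sqrt{900 + \sqrt{5551}} \approx 31.217$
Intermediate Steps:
$J{\left(j,O \right)} = 2 + O^{2} - 5 j$ ($J{\left(j,O \right)} = \left(- 5 j + O^{2}\right) + 2 = \left(O^{2} - 5 j\right) + 2 = 2 + O^{2} - 5 j$)
$F = 900$ ($F = \left(2 + 0^{2} - 20\right) \left(-66 + 16\right) = \left(2 + 0 - 20\right) \left(-50\right) = \left(-18\right) \left(-50\right) = 900$)
$\sqrt{\sqrt{-18701 + 24252} + F} = \sqrt{\sqrt{-18701 + 24252} + 900} = \sqrt{\sqrt{5551} + 900} = \sqrt{900 + \sqrt{5551}}$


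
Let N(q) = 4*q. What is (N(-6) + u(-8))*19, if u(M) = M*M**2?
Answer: -10184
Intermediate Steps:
u(M) = M**3
(N(-6) + u(-8))*19 = (4*(-6) + (-8)**3)*19 = (-24 - 512)*19 = -536*19 = -10184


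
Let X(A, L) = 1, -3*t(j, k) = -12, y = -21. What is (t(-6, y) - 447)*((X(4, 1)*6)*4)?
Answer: -10632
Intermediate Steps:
t(j, k) = 4 (t(j, k) = -⅓*(-12) = 4)
(t(-6, y) - 447)*((X(4, 1)*6)*4) = (4 - 447)*((1*6)*4) = -2658*4 = -443*24 = -10632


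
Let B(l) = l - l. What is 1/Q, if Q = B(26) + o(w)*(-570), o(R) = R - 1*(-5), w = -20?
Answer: 1/8550 ≈ 0.00011696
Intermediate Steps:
B(l) = 0
o(R) = 5 + R (o(R) = R + 5 = 5 + R)
Q = 8550 (Q = 0 + (5 - 20)*(-570) = 0 - 15*(-570) = 0 + 8550 = 8550)
1/Q = 1/8550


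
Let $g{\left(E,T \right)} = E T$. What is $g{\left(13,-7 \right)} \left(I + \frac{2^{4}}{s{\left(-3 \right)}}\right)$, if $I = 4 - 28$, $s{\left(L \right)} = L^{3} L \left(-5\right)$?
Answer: $\frac{885976}{405} \approx 2187.6$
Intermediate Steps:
$s{\left(L \right)} = - 5 L^{4}$ ($s{\left(L \right)} = L^{4} \left(-5\right) = - 5 L^{4}$)
$I = -24$ ($I = 4 - 28 = -24$)
$g{\left(13,-7 \right)} \left(I + \frac{2^{4}}{s{\left(-3 \right)}}\right) = 13 \left(-7\right) \left(-24 + \frac{2^{4}}{\left(-5\right) \left(-3\right)^{4}}\right) = - 91 \left(-24 + \frac{16}{\left(-5\right) 81}\right) = - 91 \left(-24 + \frac{16}{-405}\right) = - 91 \left(-24 + 16 \left(- \frac{1}{405}\right)\right) = - 91 \left(-24 - \frac{16}{405}\right) = \left(-91\right) \left(- \frac{9736}{405}\right) = \frac{885976}{405}$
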